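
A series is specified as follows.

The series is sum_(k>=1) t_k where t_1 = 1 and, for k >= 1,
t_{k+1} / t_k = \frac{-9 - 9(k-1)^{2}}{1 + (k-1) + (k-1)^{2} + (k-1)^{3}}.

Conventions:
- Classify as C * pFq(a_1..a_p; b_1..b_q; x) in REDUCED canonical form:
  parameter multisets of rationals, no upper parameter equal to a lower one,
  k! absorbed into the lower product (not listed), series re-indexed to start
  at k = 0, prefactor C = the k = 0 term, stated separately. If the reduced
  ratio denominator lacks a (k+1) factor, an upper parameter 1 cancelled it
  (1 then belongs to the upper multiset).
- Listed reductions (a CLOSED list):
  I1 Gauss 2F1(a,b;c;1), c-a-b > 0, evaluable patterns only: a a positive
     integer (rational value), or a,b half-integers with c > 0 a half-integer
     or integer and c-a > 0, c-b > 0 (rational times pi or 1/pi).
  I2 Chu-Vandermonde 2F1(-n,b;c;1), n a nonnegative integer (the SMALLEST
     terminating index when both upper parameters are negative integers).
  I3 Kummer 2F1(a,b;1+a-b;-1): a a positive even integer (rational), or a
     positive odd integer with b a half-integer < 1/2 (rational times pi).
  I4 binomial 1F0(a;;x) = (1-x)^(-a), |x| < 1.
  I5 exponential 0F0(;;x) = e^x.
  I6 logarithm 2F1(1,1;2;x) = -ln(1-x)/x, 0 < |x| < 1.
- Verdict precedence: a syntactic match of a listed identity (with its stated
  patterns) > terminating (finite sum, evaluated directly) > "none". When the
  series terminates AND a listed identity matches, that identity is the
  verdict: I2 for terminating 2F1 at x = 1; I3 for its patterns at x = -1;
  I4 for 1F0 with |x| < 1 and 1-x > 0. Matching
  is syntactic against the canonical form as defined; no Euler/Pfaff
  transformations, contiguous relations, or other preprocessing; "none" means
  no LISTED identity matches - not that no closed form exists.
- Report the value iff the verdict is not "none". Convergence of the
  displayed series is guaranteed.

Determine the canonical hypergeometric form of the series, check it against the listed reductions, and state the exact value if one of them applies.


x = -9 here; the reduced form reads 0F0, upper {-}, lower {-}, C = 1. Verdict (x = -9): the I5 exponential reduction applies (the 0F0 exponential series at x = -9). Hence: e^{-9}.

The tell: x = -9 and roots of the ratio polynomials (C = 1) are the negated parameters.
Adjacent-term ratio: r(k) = -9 * 1 / [(k+1)] - poly over poly, x = -9 from leading terms; C = 1 at k = 0.


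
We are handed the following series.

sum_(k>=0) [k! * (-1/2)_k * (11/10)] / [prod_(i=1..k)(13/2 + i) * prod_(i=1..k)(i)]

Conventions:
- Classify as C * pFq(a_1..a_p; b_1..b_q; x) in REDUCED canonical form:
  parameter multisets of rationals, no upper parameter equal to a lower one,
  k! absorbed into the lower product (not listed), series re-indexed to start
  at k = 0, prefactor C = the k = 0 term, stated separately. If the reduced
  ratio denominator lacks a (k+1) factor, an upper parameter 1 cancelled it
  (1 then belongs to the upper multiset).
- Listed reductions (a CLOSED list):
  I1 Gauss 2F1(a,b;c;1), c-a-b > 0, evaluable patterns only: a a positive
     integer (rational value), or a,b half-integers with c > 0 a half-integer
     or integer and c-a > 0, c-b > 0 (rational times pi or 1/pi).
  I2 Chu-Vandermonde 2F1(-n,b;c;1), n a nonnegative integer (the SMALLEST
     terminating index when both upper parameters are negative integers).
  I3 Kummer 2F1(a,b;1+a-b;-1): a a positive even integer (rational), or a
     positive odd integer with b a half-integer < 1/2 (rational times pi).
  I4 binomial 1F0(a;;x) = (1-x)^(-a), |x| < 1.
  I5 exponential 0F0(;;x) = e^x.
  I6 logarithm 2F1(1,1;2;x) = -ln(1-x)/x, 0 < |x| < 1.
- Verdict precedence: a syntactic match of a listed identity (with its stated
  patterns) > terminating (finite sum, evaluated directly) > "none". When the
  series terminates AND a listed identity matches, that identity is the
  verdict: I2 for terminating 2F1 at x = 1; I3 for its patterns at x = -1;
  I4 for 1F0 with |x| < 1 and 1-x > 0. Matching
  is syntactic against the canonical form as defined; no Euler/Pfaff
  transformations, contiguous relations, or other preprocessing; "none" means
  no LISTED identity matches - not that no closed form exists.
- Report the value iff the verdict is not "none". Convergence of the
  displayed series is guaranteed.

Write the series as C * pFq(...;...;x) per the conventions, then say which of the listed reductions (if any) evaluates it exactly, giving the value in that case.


Key observation: from the first term 11/10: the factorial ratio (C = 11/10, x = 1) (k+a-1)!/(a-1)! is a rising factorial (a)_k.
Step ratio: r(k) = 1 * (k-1/2) (k+1) / [(k+15/2) (k+1)] - rational in k, leading ratio 1; with t_0 = 11/10, classification follows.

With C = 11/10: the canonical form is 2F1(-1/2, 1; 15/2; 1). Verdict: this is Gauss (I1, integer-parameter pattern) (x = 1: the Gamma ratio telescopes since c-a-b = 7 > 0 and a = 1 in Z>0). Sum: 143/140.


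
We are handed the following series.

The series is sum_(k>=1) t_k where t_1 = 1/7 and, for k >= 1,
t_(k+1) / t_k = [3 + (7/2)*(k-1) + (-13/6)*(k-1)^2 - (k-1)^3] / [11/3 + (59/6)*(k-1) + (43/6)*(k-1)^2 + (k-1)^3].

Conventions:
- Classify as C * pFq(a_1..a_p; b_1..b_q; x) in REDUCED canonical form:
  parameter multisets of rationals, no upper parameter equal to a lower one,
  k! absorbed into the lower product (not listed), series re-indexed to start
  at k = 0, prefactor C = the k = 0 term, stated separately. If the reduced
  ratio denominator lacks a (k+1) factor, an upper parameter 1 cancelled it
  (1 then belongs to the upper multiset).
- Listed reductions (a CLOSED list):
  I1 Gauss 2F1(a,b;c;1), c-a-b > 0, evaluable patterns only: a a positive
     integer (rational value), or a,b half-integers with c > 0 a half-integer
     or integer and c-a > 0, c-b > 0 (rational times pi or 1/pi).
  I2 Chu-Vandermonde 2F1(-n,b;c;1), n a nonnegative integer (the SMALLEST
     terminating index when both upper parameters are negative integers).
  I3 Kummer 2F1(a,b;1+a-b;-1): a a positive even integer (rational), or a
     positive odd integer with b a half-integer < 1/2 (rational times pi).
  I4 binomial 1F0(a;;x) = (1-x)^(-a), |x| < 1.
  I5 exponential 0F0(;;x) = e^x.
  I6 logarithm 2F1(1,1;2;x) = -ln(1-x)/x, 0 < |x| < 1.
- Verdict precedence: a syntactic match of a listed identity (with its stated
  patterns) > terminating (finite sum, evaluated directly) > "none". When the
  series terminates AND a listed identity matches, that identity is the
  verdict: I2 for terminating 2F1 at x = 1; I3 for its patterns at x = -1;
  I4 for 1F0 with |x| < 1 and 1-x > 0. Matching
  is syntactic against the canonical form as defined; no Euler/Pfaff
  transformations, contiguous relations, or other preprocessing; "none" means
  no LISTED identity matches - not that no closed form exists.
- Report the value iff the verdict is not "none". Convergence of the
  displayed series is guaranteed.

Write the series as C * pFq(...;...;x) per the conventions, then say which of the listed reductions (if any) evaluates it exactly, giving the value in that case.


Key observation: x = (-1) and cancel k + 2/3 from the displayed ratio first; then C = 1/7.
Ratio: r(k) = (-1) * (k-3/2) (k+3) / [(k+11/2) (k+1)] - rational; roots negated = parameters, x = (-1), C = 1/7.

x = -1 here; the reduced form reads 2F1, upper {-3/2, 3}, lower {11/2}, C = 1/7. Verdict at x = -1: Kummer (I3) matches (x = -1; c = 11/2 equals 1+a-b for upper {-3/2, 3}: listed pattern). Exact value: (45/512) * pi.


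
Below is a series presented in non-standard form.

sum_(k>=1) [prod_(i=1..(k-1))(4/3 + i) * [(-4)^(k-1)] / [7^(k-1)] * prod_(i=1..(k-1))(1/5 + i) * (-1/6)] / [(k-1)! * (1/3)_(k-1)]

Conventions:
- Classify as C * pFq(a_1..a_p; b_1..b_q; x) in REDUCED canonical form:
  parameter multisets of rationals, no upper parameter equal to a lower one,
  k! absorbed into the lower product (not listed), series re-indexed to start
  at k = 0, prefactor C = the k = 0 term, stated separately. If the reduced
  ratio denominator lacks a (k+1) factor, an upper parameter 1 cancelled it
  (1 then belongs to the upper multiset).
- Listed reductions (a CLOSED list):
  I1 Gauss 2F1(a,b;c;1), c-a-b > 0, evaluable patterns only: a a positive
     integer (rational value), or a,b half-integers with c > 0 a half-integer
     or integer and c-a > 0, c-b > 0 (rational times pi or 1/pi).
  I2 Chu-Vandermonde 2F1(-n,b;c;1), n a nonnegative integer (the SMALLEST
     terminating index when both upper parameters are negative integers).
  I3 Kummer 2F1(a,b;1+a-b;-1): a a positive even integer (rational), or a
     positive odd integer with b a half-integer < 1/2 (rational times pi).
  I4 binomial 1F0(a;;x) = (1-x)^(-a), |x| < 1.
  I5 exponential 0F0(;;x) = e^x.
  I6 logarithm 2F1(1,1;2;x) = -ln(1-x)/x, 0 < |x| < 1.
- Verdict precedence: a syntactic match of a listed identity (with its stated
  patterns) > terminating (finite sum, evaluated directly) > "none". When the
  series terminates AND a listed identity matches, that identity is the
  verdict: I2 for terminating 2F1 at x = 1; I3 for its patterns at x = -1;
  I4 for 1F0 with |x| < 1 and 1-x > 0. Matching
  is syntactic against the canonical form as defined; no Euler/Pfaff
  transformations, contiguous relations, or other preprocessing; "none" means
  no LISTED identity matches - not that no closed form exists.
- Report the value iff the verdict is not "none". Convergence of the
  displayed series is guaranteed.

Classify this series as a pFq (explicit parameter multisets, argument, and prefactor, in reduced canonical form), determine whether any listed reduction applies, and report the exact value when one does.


Key step: t_0 being -1/6, the two geometric factors (prefactor -1/6) combine into one argument.
Ratio: r(k) = (-4/7) * (k+6/5) (k+7/3) / [(k+1/3) (k+1)] - rational in k. x = (-4/7); t_0 = -1/6; negate the roots.

Reduced: x = -4/7, 2F1, upper = {6/5, 7/3}, lower = {1/3}, C = -1/6. Verdict: no listed reduction: x = -4/7 and upper {6/5, 7/3} fail every I1-I6 pattern.


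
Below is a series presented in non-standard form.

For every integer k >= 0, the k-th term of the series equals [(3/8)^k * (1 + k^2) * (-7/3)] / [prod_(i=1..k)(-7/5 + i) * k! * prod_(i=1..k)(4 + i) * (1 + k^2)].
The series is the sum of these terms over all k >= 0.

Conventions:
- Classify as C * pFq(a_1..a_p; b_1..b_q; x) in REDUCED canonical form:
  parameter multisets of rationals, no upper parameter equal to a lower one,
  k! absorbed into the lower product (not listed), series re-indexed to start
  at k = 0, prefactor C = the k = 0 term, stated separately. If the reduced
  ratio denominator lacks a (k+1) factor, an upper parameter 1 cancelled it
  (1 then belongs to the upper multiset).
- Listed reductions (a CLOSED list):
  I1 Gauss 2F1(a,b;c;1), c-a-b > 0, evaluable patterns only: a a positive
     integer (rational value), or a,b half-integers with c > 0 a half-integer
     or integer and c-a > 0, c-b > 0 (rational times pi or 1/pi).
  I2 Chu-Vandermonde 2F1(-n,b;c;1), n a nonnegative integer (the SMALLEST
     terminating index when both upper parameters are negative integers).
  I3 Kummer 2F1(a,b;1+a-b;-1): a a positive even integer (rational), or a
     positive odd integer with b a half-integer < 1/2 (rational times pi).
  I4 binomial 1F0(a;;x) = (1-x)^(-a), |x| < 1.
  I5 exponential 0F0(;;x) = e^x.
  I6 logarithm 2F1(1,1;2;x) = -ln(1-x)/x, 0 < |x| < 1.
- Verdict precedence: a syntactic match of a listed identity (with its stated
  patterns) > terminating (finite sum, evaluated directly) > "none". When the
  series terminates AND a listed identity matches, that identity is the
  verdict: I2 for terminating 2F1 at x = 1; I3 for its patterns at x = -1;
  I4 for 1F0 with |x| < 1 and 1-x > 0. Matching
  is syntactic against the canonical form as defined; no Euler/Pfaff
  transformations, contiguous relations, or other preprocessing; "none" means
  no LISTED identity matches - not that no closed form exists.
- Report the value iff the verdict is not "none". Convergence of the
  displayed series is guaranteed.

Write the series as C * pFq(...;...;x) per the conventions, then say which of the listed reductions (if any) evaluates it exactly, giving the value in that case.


Classification (C = -7/3): 0F2 with upper {-}, lower {-2/5, 5}, argument x = 3/8. Verdict: none. Every listed pattern misses the 0F2 form at 3/8, upper {-}.

The tell: from the first term -7/3: the factor k^2 + 1 cancels (top and bottom), leaving C = -7/3.
Consecutive-term ratio: r(k) = (3/8) * 1 / [(k-2/5) (k+5) (k+1)] - rational in k. x = (3/8); t_0 = -7/3; negate the roots.


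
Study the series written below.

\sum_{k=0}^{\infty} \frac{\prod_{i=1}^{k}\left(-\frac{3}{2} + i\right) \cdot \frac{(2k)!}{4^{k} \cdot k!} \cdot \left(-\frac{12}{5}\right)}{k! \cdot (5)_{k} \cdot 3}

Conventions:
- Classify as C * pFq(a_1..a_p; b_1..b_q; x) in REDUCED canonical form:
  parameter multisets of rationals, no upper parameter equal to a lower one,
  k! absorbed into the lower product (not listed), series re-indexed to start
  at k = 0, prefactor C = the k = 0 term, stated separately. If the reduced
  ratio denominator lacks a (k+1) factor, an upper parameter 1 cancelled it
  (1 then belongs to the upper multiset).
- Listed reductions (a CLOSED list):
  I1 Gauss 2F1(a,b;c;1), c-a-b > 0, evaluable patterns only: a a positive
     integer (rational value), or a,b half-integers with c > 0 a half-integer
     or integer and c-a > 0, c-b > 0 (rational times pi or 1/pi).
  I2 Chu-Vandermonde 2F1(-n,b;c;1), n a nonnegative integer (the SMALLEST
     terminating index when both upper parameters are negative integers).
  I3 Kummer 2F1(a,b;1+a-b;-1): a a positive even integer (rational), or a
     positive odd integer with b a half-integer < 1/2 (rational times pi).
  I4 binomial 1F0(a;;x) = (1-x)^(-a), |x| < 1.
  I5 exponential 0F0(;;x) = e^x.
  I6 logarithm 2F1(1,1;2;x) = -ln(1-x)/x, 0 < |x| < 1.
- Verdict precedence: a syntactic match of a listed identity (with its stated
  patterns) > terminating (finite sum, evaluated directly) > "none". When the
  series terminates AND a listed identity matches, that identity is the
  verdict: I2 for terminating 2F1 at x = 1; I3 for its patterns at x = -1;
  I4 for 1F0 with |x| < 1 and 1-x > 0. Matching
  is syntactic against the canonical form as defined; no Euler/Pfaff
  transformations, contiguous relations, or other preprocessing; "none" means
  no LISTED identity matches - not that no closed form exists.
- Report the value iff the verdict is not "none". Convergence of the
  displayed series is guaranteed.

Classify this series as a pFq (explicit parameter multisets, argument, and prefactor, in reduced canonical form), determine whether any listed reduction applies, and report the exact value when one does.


Key step: from the first term -\frac{4}{5}: the (2k)!/(4^k k!) block (C = -4/5, x = 1) is the Pochhammer (1/2)_k.
Step ratio: r(k) = 1 * (k-\frac{1}{2}) (k+\frac{1}{2}) / [(k+5) (k+1)] ; factor over Q: parameters, x = 1, and C = -\frac{4}{5}.

At argument 1: a 2F1 with upper {-\frac{1}{2}, \frac{1}{2}}, lower {5}, scaled by C = -\frac{4}{5}. Verdict: the half-integer Gauss pattern (I1) matches (x = 1; upper {-\frac{1}{2}, \frac{1}{2}} half-integers, c = 5 in the evaluable pattern). Its exact value is \left(-\frac{131072}{55125}\right) / \pi.


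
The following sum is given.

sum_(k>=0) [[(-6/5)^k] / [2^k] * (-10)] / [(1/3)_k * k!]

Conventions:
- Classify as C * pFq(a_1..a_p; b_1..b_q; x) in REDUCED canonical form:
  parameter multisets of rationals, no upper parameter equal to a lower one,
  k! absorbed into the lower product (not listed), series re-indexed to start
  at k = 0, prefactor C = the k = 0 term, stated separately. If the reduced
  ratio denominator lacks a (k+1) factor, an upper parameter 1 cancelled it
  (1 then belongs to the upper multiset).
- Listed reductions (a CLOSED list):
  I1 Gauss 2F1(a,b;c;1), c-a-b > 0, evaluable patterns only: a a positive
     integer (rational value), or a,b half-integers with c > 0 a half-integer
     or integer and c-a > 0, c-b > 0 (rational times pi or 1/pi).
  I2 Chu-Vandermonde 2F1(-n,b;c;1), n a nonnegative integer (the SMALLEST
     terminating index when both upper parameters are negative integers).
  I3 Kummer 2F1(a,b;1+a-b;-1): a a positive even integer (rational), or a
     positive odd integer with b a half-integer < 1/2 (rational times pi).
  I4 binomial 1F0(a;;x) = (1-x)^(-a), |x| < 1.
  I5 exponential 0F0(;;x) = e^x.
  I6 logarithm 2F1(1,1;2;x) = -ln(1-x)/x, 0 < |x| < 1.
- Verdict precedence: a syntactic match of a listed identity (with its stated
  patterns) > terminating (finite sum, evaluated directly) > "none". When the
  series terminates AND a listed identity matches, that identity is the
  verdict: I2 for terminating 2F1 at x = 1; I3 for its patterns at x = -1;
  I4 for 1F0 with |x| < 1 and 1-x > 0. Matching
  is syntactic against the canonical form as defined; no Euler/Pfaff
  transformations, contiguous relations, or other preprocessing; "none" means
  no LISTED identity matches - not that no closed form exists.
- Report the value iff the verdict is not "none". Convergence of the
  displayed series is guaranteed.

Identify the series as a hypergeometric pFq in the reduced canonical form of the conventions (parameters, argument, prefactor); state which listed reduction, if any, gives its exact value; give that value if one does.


With C = -10: the canonical form is 0F1(-; 1/3; -3/5). Verdict: no listed reduction: x = -3/5 and upper {-} fail every I1-I6 pattern.

Key observation: x = (-3/5) and the two k-th powers (C = -10) combine into one argument.
Term ratio: r(k) = (-3/5) * 1 / [(k+1/3) (k+1)] - rational; roots negated = parameters, x = (-3/5), C = -10.


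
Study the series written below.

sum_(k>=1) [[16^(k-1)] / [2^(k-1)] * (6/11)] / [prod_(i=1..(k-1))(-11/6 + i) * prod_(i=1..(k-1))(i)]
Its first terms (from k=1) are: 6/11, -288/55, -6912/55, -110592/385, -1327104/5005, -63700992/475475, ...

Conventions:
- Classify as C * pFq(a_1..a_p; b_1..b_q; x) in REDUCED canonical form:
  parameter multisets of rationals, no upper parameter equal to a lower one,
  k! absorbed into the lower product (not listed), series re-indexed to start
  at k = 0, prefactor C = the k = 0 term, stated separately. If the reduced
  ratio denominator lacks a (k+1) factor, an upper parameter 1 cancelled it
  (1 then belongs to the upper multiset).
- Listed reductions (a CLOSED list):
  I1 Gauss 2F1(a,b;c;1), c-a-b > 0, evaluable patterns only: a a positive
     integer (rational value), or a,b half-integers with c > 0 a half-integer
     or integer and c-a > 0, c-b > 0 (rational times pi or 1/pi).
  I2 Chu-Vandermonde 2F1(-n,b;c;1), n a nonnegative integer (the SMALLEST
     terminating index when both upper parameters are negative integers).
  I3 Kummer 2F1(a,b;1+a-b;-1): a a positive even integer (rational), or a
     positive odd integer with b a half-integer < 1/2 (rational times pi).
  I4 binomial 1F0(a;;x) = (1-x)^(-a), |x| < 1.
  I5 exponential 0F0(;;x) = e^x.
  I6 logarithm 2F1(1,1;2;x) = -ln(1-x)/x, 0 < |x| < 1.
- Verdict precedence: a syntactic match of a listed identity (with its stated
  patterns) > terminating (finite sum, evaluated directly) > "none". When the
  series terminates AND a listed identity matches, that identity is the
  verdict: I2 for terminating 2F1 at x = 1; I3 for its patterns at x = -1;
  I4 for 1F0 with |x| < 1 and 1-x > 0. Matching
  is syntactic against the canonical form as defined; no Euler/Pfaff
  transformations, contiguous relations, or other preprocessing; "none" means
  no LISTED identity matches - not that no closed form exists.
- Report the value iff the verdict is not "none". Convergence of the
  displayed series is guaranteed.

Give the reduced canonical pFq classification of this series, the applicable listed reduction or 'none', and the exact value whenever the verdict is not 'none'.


Prefactor 6/11, argument 8: 0F1 with upper {-} over lower {-5/6}. Verdict: none here - no I1-I6 shape fits x = 8 with lower {-5/6}.

The tell: from the first term 6/11: the product of the first k integers (C = 6/11) is k!.
Term ratio: r(k) = 8 * 1 / [(k-5/6) (k+1)] ; factor over Q: parameters, x = 8, and C = 6/11.


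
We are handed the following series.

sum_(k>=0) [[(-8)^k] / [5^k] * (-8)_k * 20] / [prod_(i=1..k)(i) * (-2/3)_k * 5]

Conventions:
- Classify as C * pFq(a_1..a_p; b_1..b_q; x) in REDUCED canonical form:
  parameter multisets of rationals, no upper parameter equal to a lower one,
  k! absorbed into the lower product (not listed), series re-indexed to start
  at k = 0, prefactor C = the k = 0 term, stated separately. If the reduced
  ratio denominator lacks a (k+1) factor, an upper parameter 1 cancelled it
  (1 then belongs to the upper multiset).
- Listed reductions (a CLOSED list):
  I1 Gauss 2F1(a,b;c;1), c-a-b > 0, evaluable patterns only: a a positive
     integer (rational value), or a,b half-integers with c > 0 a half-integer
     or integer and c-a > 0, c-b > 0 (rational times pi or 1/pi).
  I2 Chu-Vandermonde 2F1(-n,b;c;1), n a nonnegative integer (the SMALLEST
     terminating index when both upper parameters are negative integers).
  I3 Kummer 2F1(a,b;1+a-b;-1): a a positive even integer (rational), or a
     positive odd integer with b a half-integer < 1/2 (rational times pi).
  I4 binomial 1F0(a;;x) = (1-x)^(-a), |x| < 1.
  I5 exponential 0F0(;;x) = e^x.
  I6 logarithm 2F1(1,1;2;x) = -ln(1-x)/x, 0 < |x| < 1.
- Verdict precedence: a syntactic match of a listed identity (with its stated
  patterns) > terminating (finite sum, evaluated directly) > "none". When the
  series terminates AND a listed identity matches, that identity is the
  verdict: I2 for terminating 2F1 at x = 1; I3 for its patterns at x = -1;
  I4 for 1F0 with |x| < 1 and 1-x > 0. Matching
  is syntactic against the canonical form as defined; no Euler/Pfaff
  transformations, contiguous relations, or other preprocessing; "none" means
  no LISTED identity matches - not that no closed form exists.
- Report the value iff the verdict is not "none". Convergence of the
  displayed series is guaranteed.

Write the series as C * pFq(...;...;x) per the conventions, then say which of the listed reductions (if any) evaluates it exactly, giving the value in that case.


Canonical form: C = 4 times 1F1 with upper {-8}, lower {-2/3}, x = -8/5. Verdict: terminating. With -8 upstairs the series is a 9-term polynomial sum; evaluated term by term. Exact value: -4022356583092/482421875.

First insight: with t_0 = 4, the two geometric factors (C = 4) combine into one argument.
Adjacent-term ratio: r(k) = (-8/5) * (k-8) / [(k-2/3) (k+1)] - rational in k. x = (-8/5); t_0 = 4; negate the roots.


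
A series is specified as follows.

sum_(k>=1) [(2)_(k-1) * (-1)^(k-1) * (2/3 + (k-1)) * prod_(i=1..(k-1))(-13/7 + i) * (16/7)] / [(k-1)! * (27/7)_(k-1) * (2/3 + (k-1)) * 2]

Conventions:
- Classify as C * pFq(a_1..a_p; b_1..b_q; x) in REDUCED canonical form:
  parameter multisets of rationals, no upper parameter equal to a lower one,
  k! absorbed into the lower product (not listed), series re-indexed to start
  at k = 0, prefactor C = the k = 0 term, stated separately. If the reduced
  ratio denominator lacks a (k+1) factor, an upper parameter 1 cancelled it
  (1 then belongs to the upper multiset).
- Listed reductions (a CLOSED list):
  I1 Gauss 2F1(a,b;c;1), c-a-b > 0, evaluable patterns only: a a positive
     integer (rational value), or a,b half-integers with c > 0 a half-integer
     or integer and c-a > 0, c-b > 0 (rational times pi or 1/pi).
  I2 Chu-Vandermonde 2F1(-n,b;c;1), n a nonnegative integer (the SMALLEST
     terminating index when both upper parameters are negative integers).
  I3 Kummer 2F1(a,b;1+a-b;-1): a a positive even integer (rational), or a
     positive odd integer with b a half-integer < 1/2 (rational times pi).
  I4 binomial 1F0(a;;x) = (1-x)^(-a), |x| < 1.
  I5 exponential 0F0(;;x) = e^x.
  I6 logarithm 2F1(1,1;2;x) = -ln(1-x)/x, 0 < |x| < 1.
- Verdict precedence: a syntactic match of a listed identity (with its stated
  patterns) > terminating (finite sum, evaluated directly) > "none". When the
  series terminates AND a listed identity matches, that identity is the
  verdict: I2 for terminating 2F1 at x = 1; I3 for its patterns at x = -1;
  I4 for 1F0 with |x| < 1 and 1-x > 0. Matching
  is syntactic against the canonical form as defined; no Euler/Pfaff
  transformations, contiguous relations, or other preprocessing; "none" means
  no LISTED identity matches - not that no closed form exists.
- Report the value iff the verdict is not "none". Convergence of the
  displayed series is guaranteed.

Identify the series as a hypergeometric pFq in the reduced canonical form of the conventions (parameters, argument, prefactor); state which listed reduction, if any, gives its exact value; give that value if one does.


Key observation: with t_0 = 8/7, striking the common factor k + 2/3 reduces the term (prefactor 8/7).
Consecutive-term ratio: r(k) = (-1) * (k-6/7) (k+2) / [(k+27/7) (k+1)] - rational in k, leading ratio (-1); with t_0 = 8/7, classification follows.

Classification (C = 8/7): 2F1 with upper {-6/7, 2}, lower {27/7}, argument x = -1. Verdict at x = -1: Kummer (I3) matches (x = -1; c = 27/7 equals 1+a-b for upper {-6/7, 2}: listed pattern). Hence: 80/49.


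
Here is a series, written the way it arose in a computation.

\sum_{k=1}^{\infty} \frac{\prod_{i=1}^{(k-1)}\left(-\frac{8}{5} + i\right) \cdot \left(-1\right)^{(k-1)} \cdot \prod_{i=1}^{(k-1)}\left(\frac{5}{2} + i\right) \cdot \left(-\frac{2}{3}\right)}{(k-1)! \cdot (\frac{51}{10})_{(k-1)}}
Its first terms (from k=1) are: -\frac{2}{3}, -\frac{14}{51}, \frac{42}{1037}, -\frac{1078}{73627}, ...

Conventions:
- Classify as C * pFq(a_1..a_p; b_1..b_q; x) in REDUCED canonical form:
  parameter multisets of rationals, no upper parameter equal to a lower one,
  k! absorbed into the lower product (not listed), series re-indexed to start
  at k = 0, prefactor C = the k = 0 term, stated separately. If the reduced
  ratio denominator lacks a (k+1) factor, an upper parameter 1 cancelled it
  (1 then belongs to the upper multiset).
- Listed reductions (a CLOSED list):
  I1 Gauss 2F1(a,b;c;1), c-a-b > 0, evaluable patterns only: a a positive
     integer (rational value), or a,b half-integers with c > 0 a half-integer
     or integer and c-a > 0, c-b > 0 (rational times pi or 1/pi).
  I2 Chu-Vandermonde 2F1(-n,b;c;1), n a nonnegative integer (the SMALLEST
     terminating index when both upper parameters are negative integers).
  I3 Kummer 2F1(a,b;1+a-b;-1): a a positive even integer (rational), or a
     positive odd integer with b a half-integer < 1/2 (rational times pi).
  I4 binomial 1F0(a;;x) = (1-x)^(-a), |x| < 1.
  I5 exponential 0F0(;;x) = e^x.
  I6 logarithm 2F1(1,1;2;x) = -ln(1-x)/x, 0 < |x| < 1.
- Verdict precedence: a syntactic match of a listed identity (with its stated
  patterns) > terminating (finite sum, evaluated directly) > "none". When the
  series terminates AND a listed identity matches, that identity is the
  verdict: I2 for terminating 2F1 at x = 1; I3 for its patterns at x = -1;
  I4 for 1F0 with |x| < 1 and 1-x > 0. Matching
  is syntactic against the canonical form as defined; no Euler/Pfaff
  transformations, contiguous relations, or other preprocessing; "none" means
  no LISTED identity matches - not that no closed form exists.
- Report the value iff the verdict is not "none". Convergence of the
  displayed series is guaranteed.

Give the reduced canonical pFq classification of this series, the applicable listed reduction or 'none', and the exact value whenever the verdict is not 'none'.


The series (x = -1) is 2F1: upper {-\frac{3}{5}, \frac{7}{2}}, lower {\frac{51}{10}}, prefactor -\frac{2}{3}. Verdict: none - this 2F1 at x = -1 matches no listed pattern, and upper {-\frac{3}{5}, \frac{7}{2}} holds no stopper.

Key step: t_0 = -\frac{2}{3} here, and the running product (C = -2/3, x = -1) telescopes to a rising factorial.
Consecutive-term ratio: r(k) = -1 * (k-\frac{3}{5}) (k+\frac{7}{2}) / [(k+\frac{51}{10}) (k+1)] - poly over poly, x = -1 from leading terms; C = -\frac{2}{3} at k = 0.


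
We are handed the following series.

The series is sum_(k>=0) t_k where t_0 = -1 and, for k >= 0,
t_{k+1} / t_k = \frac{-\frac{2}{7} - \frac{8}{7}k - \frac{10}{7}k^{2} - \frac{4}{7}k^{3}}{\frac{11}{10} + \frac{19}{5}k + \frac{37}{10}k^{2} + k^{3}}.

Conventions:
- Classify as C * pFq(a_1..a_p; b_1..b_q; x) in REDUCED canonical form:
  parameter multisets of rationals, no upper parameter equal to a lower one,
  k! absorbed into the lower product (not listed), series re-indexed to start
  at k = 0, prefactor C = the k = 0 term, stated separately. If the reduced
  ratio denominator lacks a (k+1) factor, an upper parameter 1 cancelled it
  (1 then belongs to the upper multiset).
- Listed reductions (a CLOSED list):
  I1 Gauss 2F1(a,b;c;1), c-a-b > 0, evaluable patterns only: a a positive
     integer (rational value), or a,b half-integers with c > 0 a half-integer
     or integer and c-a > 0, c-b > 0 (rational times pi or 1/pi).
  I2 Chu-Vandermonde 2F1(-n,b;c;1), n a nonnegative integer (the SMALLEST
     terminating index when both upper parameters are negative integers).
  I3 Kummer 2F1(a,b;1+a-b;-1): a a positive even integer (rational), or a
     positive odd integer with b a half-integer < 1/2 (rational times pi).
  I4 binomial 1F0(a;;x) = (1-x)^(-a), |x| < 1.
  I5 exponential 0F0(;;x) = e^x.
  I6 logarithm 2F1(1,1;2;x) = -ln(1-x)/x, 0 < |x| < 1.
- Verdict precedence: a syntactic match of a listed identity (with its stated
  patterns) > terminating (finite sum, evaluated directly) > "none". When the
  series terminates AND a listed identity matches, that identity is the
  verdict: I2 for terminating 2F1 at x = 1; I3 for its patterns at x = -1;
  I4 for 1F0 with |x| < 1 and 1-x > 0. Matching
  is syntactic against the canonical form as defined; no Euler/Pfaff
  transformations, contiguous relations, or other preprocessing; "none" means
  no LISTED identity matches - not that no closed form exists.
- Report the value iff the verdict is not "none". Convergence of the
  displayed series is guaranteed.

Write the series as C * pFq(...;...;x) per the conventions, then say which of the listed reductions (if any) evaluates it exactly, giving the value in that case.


At argument -\frac{4}{7}: a 2F1 with upper {1, 1}, lower {\frac{11}{5}}, scaled by C = -1. Verdict: none. Every listed pattern misses the 2F1 form at -\frac{4}{7}, upper {1, 1}.

Structural cue: t_0 being -1, factor the ratio over Q (C = -1, x = -4/7): negated roots = parameters.
Consecutive-term ratio: r(k) = -\frac{4}{7} * (k+1) (k+1) / [(k+\frac{11}{5}) (k+1)] ; factor over Q: parameters, x = -\frac{4}{7}, and C = -1.


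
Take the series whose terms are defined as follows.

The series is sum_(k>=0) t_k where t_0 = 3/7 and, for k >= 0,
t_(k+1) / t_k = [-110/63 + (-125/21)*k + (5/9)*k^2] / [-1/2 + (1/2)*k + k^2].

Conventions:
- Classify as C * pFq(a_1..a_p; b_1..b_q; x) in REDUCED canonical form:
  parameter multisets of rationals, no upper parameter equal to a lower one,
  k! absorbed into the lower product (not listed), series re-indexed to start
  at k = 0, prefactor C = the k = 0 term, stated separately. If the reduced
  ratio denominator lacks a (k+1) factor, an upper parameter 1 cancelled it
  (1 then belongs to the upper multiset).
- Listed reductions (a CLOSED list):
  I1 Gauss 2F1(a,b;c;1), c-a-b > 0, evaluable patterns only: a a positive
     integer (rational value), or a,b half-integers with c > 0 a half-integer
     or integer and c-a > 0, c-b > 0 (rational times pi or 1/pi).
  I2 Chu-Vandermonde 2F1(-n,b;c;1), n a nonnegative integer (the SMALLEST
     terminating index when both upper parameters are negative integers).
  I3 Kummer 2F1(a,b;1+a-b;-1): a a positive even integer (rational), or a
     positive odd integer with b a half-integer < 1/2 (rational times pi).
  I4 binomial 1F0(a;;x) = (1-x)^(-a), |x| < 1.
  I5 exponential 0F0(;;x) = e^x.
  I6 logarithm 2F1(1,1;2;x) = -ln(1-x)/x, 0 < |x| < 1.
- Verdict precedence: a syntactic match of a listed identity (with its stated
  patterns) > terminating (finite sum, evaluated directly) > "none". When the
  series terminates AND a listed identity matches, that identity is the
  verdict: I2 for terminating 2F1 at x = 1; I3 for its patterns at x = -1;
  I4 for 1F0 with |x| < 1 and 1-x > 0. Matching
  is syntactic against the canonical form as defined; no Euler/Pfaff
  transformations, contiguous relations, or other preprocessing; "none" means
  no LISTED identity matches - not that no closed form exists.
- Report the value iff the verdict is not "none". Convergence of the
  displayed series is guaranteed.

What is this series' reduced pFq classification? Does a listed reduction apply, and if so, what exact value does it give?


At argument 5/9: a 2F1 with upper {-11, 2/7}, lower {-1/2}, scaled by C = 3/7. Verdict: terminating - no listed pattern fits, but -11 in the upper list cuts the series at k = 11; direct evaluation. Hence: 1689052036951389279209/9271586584279689168681.

The tell: t_0 being 3/7, roots of the ratio polynomials (prefactor 3/7) are the negated parameters.
Adjacent-term ratio: r(k) = (5/9) * (k-11) (k+2/7) / [(k-1/2) (k+1)] - rational in k, leading ratio (5/9); with t_0 = 3/7, classification follows.


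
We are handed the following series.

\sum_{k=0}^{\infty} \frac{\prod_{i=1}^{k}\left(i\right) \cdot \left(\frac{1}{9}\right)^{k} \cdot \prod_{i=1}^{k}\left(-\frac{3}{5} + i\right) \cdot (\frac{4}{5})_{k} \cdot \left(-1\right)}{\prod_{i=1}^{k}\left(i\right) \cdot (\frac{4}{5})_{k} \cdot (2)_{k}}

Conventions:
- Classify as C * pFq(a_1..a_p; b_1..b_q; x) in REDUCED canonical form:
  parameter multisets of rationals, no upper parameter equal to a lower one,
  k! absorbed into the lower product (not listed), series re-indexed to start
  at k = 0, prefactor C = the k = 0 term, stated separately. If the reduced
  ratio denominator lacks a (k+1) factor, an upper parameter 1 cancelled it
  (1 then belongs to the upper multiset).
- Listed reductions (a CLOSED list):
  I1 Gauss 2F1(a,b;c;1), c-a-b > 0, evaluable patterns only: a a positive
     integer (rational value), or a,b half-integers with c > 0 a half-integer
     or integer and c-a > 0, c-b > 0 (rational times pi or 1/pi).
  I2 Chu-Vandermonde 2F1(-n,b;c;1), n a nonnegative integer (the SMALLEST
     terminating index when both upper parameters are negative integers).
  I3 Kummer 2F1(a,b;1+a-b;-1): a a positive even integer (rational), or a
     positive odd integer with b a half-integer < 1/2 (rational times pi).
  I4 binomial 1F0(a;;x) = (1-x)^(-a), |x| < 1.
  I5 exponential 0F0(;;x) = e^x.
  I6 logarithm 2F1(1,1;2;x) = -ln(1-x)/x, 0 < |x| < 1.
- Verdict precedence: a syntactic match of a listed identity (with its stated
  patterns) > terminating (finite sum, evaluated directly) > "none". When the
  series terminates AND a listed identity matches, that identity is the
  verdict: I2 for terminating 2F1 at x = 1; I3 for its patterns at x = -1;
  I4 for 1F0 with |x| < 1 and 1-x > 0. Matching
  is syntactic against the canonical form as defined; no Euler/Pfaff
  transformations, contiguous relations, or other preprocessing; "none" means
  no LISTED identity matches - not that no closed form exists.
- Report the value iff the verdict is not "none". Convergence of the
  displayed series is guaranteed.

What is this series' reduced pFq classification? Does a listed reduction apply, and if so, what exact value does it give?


Reduced: x = \frac{1}{9}, 2F1, upper = {\frac{2}{5}, 1}, lower = {2}, C = -1. Verdict: no listed reduction: x = \frac{1}{9} and upper {\frac{2}{5}, 1} fail every I1-I6 pattern.

The tell: with t_0 = -1, the running product (C = -1) telescopes to a rising factorial.
Step ratio: r(k) = \frac{1}{9} * (k+\frac{2}{5}) (k+1) / [(k+2) (k+1)] - rational in k. x = \frac{1}{9}; t_0 = -1; negate the roots.


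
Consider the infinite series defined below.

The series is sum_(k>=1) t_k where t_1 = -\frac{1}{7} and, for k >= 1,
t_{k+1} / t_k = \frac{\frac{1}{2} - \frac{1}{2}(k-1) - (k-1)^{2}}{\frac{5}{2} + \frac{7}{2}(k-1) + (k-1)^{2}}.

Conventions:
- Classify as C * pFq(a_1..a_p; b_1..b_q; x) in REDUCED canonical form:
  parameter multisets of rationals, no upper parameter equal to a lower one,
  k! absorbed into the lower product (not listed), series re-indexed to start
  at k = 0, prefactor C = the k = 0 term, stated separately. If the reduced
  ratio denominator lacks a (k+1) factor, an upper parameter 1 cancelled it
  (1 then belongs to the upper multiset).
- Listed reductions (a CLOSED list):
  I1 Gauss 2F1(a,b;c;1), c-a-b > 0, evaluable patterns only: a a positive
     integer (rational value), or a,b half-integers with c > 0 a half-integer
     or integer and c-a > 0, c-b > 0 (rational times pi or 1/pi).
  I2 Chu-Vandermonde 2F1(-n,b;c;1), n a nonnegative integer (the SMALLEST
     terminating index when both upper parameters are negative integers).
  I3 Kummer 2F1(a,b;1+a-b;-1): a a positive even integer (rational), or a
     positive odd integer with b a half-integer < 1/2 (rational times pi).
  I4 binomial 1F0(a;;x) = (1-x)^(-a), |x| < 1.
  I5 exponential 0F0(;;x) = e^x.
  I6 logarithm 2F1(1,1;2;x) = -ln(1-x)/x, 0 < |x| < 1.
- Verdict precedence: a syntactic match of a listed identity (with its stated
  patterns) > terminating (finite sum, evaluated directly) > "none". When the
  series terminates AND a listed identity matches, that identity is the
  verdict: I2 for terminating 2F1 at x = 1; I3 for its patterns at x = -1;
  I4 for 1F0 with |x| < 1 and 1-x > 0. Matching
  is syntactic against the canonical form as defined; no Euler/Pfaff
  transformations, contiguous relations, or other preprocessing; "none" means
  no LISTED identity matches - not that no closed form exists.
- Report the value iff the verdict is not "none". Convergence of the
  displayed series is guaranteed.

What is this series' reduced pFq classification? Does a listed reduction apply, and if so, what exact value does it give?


x = -1 here; the reduced form reads 2F1, upper {-\frac{1}{2}, 1}, lower {\frac{5}{2}}, C = -\frac{1}{7}. Verdict: the Kummer evaluation I3 matches (x = -1; c = \frac{5}{2} equals 1+a-b for upper {-\frac{1}{2}, 1}: listed pattern). Value: \left(-\frac{3}{56}\right) \cdot \pi.

Structural cue: with t_0 = -\frac{1}{7}, factor the ratio over Q (C = -1/7, x = -1): negated roots = parameters.
Ratio: r(k) = -1 * (k-\frac{1}{2}) (k+1) / [(k+\frac{5}{2}) (k+1)] - rational; roots negated = parameters, x = -1, C = -\frac{1}{7}.


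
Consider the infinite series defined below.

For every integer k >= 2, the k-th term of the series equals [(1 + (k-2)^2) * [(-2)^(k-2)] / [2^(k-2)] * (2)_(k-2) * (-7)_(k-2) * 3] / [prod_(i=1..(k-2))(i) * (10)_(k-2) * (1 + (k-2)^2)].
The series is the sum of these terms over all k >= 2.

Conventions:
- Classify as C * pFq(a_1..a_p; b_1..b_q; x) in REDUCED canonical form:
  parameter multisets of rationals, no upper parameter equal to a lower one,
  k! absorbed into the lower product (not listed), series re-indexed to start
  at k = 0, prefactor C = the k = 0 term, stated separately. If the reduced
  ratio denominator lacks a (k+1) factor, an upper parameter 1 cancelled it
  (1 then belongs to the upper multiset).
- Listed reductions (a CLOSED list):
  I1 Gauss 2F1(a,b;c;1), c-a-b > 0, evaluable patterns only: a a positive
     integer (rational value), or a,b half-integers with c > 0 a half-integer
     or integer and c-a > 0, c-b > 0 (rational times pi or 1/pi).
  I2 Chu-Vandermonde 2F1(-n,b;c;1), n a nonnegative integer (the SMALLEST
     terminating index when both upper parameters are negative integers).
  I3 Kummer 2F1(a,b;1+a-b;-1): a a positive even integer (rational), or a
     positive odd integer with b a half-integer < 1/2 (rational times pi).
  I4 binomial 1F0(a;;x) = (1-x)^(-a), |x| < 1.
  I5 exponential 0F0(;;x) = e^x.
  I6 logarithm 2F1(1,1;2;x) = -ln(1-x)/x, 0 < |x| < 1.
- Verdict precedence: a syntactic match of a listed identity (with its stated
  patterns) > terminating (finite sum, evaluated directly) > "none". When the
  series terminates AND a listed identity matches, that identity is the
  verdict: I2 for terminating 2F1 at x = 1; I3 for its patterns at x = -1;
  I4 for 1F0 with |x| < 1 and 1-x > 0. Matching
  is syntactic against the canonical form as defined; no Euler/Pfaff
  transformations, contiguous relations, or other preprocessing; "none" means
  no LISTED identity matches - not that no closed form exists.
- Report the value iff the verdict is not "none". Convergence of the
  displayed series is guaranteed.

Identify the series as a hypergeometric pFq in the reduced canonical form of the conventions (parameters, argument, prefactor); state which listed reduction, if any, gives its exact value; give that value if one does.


At argument -1: a 2F1 with upper {-7, 2}, lower {10}, scaled by C = 3. Verdict: Kummer (I3) applies (x = -1; c = 10 equals 1+a-b for upper {-7, 2}: listed pattern). Value: 27/2.

Key observation: t_0 = 3 here, and the product of the first k integers (C = 3) is k!.
Consecutive-term ratio: r(k) = (-1) * (k-7) (k+2) / [(k+10) (k+1)] - rational in k. x = (-1); t_0 = 3; negate the roots.
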